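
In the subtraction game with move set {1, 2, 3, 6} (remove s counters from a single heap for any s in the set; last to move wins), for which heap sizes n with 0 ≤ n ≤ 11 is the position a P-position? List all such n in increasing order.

Compute g(0), g(1), … for moves {1, 2, 3, 6}:
k:     0  1  2  3  4  5  6  7  8  9 10 11
g(k):  0  1  2  3  0  1  2  3  0  1  2  3
The P-positions (g = 0) in 0..11 are 0, 4, 8.

0, 4, 8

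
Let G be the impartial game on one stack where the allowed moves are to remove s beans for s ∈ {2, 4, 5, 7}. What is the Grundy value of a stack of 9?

0

Grundy values for subtraction set {2, 4, 5, 7}:
k:     0  1  2  3  4  5  6  7  8  9
g(k):  0  0  1  1  2  2  3  3  4  0
So g(9) = 0.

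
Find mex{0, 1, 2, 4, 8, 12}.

3

The values 0, 1, 2 are all present; 3 is the first non-negative integer missing from the set.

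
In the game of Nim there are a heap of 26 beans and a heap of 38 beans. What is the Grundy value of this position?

Nim-sum: 26 ^ 38 = 60.

60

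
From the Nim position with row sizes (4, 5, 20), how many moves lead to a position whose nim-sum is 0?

Compute the nim-sum pairwise:
4 ⊕ 5 = 1
1 ⊕ 20 = 21
The overall nim-sum is X = 21. A row of size p has a winning move iff p XOR X < p (reduce it to p XOR X).
  4: 4 XOR 21 = 17 ≥ 4 — no move.
  5: 5 XOR 21 = 16 ≥ 5 — no move.
  20: 20 XOR 21 = 1 < 20 — winning move (to 1).
That gives 1 winning move.

1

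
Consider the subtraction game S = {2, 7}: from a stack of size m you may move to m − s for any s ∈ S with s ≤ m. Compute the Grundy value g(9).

0

Build the Grundy sequence with g(k) = mex{g(k−s) : s ∈ {2, 7}, s ≤ k}:
g(0) = mex{} = 0
g(1) = mex{} = 0
g(2) = mex{0} = 1
g(3) = mex{0} = 1
g(4) = mex{1} = 0
g(5) = mex{1} = 0
g(6) = mex{0} = 1
g(7) = mex{0} = 1
g(8) = mex{0,1} = 2
g(9) = mex{1} = 0
So g(9) = 0.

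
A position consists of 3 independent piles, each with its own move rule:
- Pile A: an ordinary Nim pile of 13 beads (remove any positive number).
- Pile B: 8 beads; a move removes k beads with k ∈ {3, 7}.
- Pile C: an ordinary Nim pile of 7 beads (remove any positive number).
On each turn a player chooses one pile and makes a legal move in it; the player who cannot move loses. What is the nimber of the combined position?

8

Pile A is a plain Nim pile of size 13, so its Grundy value is 13.
Build the Grundy sequence for pile B with g(k) = mex{g(k−s) : s ∈ {3, 7}, s ≤ k}:
k:     0  1  2  3  4  5  6  7  8
g(k):  0  0  0  1  1  1  0  2  2
So g(8) = 2.
Pile C is a plain Nim pile of size 7, so its Grundy value is 7.
The value of a disjunctive sum is the nim-sum of the parts.
Combined value = 13 XOR 2 XOR 7 = 8.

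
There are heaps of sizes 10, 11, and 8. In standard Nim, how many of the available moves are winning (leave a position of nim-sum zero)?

Nim-sum: 10 ^ 11 ^ 8 = 9.
The overall nim-sum is X = 9. A heap of size p has a winning move iff p XOR X < p (reduce it to p XOR X).
  10: 10 XOR 9 = 3 < 10 — winning move (to 3).
  11: 11 XOR 9 = 2 < 11 — winning move (to 2).
  8: 8 XOR 9 = 1 < 8 — winning move (to 1).
That gives 3 winning moves.

3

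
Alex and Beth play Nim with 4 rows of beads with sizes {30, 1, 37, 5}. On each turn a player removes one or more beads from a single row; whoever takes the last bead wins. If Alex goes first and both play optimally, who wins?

Nim-sum: 30 XOR 1 XOR 37 XOR 5 = 63.
The nim-sum is 63 ≠ 0, so this is an N-position: the player to move can win; Alex has a winning move.

Alex wins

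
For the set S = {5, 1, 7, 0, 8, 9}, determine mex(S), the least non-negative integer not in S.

2

The values 0, 1 are all present; 2 is the first non-negative integer missing from the set.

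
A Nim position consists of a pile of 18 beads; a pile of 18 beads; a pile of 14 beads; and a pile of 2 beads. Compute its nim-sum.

12

Nim-sum: 18 ⊕ 18 ⊕ 14 ⊕ 2 = 12.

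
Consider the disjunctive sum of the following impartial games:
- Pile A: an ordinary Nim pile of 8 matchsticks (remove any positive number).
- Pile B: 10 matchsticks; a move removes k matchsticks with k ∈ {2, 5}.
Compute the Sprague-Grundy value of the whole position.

9

Pile A is a plain Nim pile of size 8, so its Grundy value is 8.
Grundy values for pile B (subtraction set {2, 5}):
k:     0  1  2  3  4  5  6  7  8  9 10
g(k):  0  0  1  1  0  2  1  0  0  1  1
So g(10) = 1.
The value of a disjunctive sum is the nim-sum of the parts.
Combined value = 8 ⊕ 1 = 9.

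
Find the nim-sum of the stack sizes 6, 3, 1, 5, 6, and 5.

2

Compute the nim-sum pairwise:
6 ^ 3 = 5
5 ^ 1 = 4
4 ^ 5 = 1
1 ^ 6 = 7
7 ^ 5 = 2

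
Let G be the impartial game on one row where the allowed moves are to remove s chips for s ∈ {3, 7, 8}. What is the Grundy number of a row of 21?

Compute g(0), g(1), … for moves {3, 7, 8}:
k:     0  1  2  3  4  5  6  7  8  9 10 11 12 13 14 15 16 17 18 19 20 21
g(k):  0  0  0  1  1  1  0  2  2  1  3  0  0  2  1  1  0  0  2  1  1  0
So g(21) = 0.

0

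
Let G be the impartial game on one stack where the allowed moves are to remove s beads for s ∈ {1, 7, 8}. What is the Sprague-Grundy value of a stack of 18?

1

Compute g(0), g(1), … for moves {1, 7, 8}:
k:     0  1  2  3  4  5  6  7  8  9 10 11 12 13 14 15 16 17 18
g(k):  0  1  0  1  0  1  0  1  2  3  2  3  2  3  2  0  1  0  1
So g(18) = 1.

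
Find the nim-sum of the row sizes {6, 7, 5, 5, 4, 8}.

13

Nim-sum: 6 XOR 7 XOR 5 XOR 5 XOR 4 XOR 8 = 13.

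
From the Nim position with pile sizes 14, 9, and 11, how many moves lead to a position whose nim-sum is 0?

Compute the nim-sum pairwise:
14 ⊕ 9 = 7
7 ⊕ 11 = 12
The overall nim-sum is X = 12. A pile of size p has a winning move iff p XOR X < p (reduce it to p XOR X).
  14: 14 XOR 12 = 2 < 14 — winning move (to 2).
  9: 9 XOR 12 = 5 < 9 — winning move (to 5).
  11: 11 XOR 12 = 7 < 11 — winning move (to 7).
That gives 3 winning moves.

3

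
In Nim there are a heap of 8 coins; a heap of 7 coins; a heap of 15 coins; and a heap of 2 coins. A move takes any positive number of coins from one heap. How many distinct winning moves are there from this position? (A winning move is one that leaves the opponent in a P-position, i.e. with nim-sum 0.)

3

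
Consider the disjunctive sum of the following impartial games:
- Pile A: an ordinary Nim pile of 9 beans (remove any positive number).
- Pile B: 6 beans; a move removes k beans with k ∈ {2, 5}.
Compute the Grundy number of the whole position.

8

Pile A is a plain Nim pile of size 9, so its Grundy value is 9.
Grundy values for pile B (subtraction set {2, 5}):
k:     0  1  2  3  4  5  6
g(k):  0  0  1  1  0  2  1
So g(6) = 1.
The value of a disjunctive sum is the nim-sum of the parts.
Combined value = 9 ⊕ 1 = 8.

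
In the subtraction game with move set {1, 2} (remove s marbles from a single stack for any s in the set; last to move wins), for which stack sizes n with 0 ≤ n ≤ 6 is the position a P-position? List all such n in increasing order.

0, 3, 6

Compute g(0), g(1), … for moves {1, 2}:
k:     0  1  2  3  4  5  6
g(k):  0  1  2  0  1  2  0
The P-positions (g = 0) in 0..6 are 0, 3, 6.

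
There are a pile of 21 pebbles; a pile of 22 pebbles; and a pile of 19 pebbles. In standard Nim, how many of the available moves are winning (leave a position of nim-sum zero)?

Write each in binary and XOR column by column:
  10101  (21)
  10110  (22)
  10011  (19)
  -----
  10000  (16)
The overall nim-sum is X = 16. A pile of size p has a winning move iff p XOR X < p (reduce it to p XOR X).
  21: 21 XOR 16 = 5 < 21 — winning move (to 5).
  22: 22 XOR 16 = 6 < 22 — winning move (to 6).
  19: 19 XOR 16 = 3 < 19 — winning move (to 3).
That gives 3 winning moves.

3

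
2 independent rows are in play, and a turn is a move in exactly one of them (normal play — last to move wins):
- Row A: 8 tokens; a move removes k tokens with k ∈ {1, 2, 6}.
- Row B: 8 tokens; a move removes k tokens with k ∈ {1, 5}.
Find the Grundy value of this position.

Grundy values for row A (subtraction set {1, 2, 6}):
k:     0  1  2  3  4  5  6  7  8
g(k):  0  1  2  0  1  2  3  0  1
So g(8) = 1.
Grundy values for row B (subtraction set {1, 5}):
k:     0  1  2  3  4  5  6  7  8
g(k):  0  1  0  1  0  1  0  1  0
So g(8) = 0.
By the Sprague-Grundy theorem, the Grundy value of a sum of independent games is the XOR of the component values.
Combined value = 1 ⊕ 0 = 1.

1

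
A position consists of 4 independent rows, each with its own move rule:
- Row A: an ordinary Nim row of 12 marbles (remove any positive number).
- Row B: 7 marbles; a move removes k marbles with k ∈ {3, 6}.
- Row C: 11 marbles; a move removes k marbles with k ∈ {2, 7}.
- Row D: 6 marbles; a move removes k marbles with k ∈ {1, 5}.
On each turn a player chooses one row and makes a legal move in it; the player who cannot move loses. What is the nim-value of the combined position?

15

Row A is a plain Nim row of size 12, so its Grundy value is 12.
Grundy values for row B (subtraction set {3, 6}):
k:     0  1  2  3  4  5  6  7
g(k):  0  0  0  1  1  1  2  2
So g(7) = 2.
For row C, compute g(0), g(1), … with moves {2, 7}:
g(0) = mex{} = 0
g(1) = mex{} = 0
g(2) = mex{0} = 1
g(3) = mex{0} = 1
g(4) = mex{1} = 0
g(5) = mex{1} = 0
g(6) = mex{0} = 1
g(7) = mex{0} = 1
g(8) = mex{0,1} = 2
g(9) = mex{1} = 0
g(10) = mex{1,2} = 0
g(11) = mex{0} = 1
So g(11) = 1.
For row D, compute g(0), g(1), … with moves {1, 5}:
k:     0  1  2  3  4  5  6
g(k):  0  1  0  1  0  1  0
So g(6) = 0.
By the Sprague-Grundy theorem, the Grundy value of a sum of independent games is the XOR of the component values.
Combined value = 12 ⊕ 2 ⊕ 1 ⊕ 0 = 15.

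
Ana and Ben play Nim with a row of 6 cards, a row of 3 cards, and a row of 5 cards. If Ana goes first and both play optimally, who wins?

Ben wins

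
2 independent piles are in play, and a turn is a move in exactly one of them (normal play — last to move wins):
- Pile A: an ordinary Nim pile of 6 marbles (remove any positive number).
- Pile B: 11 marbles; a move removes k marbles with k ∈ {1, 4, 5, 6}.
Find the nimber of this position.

6

Pile A is a plain Nim pile of size 6, so its Grundy value is 6.
Grundy values for pile B (subtraction set {1, 4, 5, 6}):
g(0) = mex{} = 0
g(1) = mex{0} = 1
g(2) = mex{1} = 0
g(3) = mex{0} = 1
g(4) = mex{0,1} = 2
g(5) = mex{0,1,2} = 3
g(6) = mex{0,1,3} = 2
g(7) = mex{0,1,2} = 3
g(8) = mex{0,1,2,3} = 4
g(9) = mex{1,2,3,4} = 0
g(10) = mex{0,2,3} = 1
g(11) = mex{1,2,3} = 0
So g(11) = 0.
By the Sprague-Grundy theorem, the Grundy value of a sum of independent games is the XOR of the component values.
Combined value = 6 XOR 0 = 6.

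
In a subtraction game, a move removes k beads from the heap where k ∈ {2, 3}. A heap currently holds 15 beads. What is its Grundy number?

0

Build the Grundy sequence with g(k) = mex{g(k−s) : s ∈ {2, 3}, s ≤ k}:
k:     0  1  2  3  4  5  6  7  8  9 10 11 12 13 14 15
g(k):  0  0  1  1  2  0  0  1  1  2  0  0  1  1  2  0
So g(15) = 0.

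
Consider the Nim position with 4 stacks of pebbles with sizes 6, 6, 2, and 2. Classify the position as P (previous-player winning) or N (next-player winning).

P-position

Nim-sum: 6 ^ 6 ^ 2 ^ 2 = 0.
The nim-sum is 0, so this is a P-position: the player to move is in a losing position under optimal play.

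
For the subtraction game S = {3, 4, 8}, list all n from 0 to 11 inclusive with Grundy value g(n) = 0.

0, 1, 2, 7

Grundy values for subtraction set {3, 4, 8}:
g(0) = mex{} = 0
g(1) = mex{} = 0
g(2) = mex{} = 0
g(3) = mex{0} = 1
g(4) = mex{0} = 1
g(5) = mex{0} = 1
g(6) = mex{0,1} = 2
g(7) = mex{1} = 0
g(8) = mex{0,1} = 2
g(9) = mex{0,1,2} = 3
g(10) = mex{0,2} = 1
g(11) = mex{0,1,2} = 3
The P-positions (g = 0) in 0..11 are 0, 1, 2, 7.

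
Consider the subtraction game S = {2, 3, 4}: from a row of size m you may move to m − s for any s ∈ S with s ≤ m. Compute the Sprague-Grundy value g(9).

Compute g(0), g(1), … for moves {2, 3, 4}:
g(0) = mex{} = 0
g(1) = mex{} = 0
g(2) = mex{0} = 1
g(3) = mex{0} = 1
g(4) = mex{0,1} = 2
g(5) = mex{0,1} = 2
g(6) = mex{1,2} = 0
g(7) = mex{1,2} = 0
g(8) = mex{0,2} = 1
g(9) = mex{0,2} = 1
So g(9) = 1.

1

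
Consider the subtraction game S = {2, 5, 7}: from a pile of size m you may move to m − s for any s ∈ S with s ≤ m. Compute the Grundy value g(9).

2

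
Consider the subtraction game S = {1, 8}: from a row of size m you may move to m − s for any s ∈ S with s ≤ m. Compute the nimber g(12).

Compute g(0), g(1), … for moves {1, 8}:
g(0) = mex{} = 0
g(1) = mex{0} = 1
g(2) = mex{1} = 0
g(3) = mex{0} = 1
g(4) = mex{1} = 0
g(5) = mex{0} = 1
g(6) = mex{1} = 0
g(7) = mex{0} = 1
g(8) = mex{0,1} = 2
g(9) = mex{1,2} = 0
g(10) = mex{0} = 1
g(11) = mex{1} = 0
g(12) = mex{0} = 1
So g(12) = 1.

1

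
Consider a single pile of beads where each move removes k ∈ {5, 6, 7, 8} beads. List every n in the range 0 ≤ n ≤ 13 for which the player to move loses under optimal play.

0, 1, 2, 3, 4, 13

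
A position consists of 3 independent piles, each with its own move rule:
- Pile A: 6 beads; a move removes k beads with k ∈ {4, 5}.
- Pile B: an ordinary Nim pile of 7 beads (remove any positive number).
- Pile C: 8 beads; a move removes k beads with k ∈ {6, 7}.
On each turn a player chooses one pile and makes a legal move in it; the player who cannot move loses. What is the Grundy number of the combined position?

7

Build the Grundy sequence for pile A with g(k) = mex{g(k−s) : s ∈ {4, 5}, s ≤ k}:
k:     0  1  2  3  4  5  6
g(k):  0  0  0  0  1  1  1
So g(6) = 1.
Pile B is a plain Nim pile of size 7, so its Grundy value is 7.
Grundy values for pile C (subtraction set {6, 7}):
g(0) = mex{} = 0
g(1) = mex{} = 0
g(2) = mex{} = 0
g(3) = mex{} = 0
g(4) = mex{} = 0
g(5) = mex{} = 0
g(6) = mex{0} = 1
g(7) = mex{0} = 1
g(8) = mex{0} = 1
So g(8) = 1.
By the Sprague-Grundy theorem, the Grundy value of a sum of independent games is the XOR of the component values.
Combined value = 1 ⊕ 7 ⊕ 1 = 7.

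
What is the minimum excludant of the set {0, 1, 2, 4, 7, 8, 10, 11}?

The values 0, 1, 2 are all present; 3 is the first non-negative integer missing from the set.

3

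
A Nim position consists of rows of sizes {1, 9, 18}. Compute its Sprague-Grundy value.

26

Compute the nim-sum pairwise:
1 ⊕ 9 = 8
8 ⊕ 18 = 26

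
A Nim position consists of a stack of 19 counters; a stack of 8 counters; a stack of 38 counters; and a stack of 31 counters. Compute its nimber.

Nim-sum: 19 ^ 8 ^ 38 ^ 31 = 34.

34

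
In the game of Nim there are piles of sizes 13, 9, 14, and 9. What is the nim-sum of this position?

Compute the nim-sum pairwise:
13 XOR 9 = 4
4 XOR 14 = 10
10 XOR 9 = 3

3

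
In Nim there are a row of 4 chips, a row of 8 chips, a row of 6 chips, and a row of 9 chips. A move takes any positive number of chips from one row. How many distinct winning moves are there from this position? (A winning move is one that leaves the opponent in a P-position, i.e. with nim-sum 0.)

1

Write each in binary and XOR column by column:
  0100  (4)
  1000  (8)
  0110  (6)
  1001  (9)
  ----
  0011  (3)
The overall nim-sum is X = 3. A row of size p has a winning move iff p XOR X < p (reduce it to p XOR X).
  4: 4 XOR 3 = 7 ≥ 4 — no move.
  8: 8 XOR 3 = 11 ≥ 8 — no move.
  6: 6 XOR 3 = 5 < 6 — winning move (to 5).
  9: 9 XOR 3 = 10 ≥ 9 — no move.
That gives 1 winning move.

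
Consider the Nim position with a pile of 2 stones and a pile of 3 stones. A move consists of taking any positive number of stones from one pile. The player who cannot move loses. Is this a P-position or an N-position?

N-position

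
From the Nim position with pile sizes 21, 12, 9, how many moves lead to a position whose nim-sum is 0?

1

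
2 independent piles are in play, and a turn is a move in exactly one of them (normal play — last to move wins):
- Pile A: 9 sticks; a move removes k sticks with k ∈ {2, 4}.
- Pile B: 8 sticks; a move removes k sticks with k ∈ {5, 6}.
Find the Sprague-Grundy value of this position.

Grundy values for pile A (subtraction set {2, 4}):
k:     0  1  2  3  4  5  6  7  8  9
g(k):  0  0  1  1  2  2  0  0  1  1
So g(9) = 1.
Grundy values for pile B (subtraction set {5, 6}):
k:     0  1  2  3  4  5  6  7  8
g(k):  0  0  0  0  0  1  1  1  1
So g(8) = 1.
The value of a disjunctive sum is the nim-sum of the parts.
Combined value = 1 ⊕ 1 = 0.

0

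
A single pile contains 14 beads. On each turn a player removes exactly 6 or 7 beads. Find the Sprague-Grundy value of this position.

Grundy values for subtraction set {6, 7}:
g(0) = mex{} = 0
g(1) = mex{} = 0
g(2) = mex{} = 0
g(3) = mex{} = 0
g(4) = mex{} = 0
g(5) = mex{} = 0
g(6) = mex{0} = 1
g(7) = mex{0} = 1
g(8) = mex{0} = 1
g(9) = mex{0} = 1
g(10) = mex{0} = 1
g(11) = mex{0} = 1
g(12) = mex{0,1} = 2
g(13) = mex{1} = 0
g(14) = mex{1} = 0
So g(14) = 0.

0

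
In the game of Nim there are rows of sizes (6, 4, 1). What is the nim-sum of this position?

3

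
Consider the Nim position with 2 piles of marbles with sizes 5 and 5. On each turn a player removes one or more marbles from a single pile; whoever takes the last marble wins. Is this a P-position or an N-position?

P-position

Nim-sum: 5 ^ 5 = 0.
The nim-sum is 0, so this is a P-position: the player to move is in a losing position under optimal play.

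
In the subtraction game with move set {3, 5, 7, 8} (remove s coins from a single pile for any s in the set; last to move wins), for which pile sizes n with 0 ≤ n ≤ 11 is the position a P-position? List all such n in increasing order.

0, 1, 2, 11

Compute g(0), g(1), … for moves {3, 5, 7, 8}:
g(0) = mex{} = 0
g(1) = mex{} = 0
g(2) = mex{} = 0
g(3) = mex{0} = 1
g(4) = mex{0} = 1
g(5) = mex{0} = 1
g(6) = mex{0,1} = 2
g(7) = mex{0,1} = 2
g(8) = mex{0,1} = 2
g(9) = mex{0,1,2} = 3
g(10) = mex{0,1,2} = 3
g(11) = mex{1,2} = 0
The P-positions (g = 0) in 0..11 are 0, 1, 2, 11.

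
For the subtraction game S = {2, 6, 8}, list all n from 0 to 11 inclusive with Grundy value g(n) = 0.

0, 1, 4, 5

Grundy values for subtraction set {2, 6, 8}:
k:     0  1  2  3  4  5  6  7  8  9 10 11
g(k):  0  0  1  1  0  0  1  1  2  2  3  3
The P-positions (g = 0) in 0..11 are 0, 1, 4, 5.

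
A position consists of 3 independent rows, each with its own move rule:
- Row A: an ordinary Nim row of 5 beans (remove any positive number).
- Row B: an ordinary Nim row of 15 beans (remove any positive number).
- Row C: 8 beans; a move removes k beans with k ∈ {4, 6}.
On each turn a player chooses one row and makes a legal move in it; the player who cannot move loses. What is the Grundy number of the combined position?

Row A is a plain Nim row of size 5, so its Grundy value is 5.
Row B is a plain Nim row of size 15, so its Grundy value is 15.
For row C, compute g(0), g(1), … with moves {4, 6}:
k:     0  1  2  3  4  5  6  7  8
g(k):  0  0  0  0  1  1  1  1  2
So g(8) = 2.
The value of a disjunctive sum is the nim-sum of the parts.
Combined value = 5 ⊕ 15 ⊕ 2 = 8.

8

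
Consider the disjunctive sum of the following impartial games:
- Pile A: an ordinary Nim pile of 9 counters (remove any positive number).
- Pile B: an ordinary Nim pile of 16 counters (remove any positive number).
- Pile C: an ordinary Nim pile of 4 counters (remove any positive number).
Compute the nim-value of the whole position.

Pile A is a plain Nim pile of size 9, so its Grundy value is 9.
Pile B is a plain Nim pile of size 16, so its Grundy value is 16.
Pile C is a plain Nim pile of size 4, so its Grundy value is 4.
By the Sprague-Grundy theorem, the Grundy value of a sum of independent games is the XOR of the component values.
Combined value = 9 XOR 16 XOR 4 = 29.

29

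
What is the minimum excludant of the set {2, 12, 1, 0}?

The values 0, 1, 2 are all present; 3 is the first non-negative integer missing from the set.

3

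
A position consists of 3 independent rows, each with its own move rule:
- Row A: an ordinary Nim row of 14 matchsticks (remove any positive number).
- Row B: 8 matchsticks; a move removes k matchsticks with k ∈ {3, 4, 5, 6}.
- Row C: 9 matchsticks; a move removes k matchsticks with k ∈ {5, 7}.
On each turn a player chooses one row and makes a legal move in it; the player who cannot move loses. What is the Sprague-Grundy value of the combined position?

Row A is a plain Nim row of size 14, so its Grundy value is 14.
Grundy values for row B (subtraction set {3, 4, 5, 6}):
g(0) = mex{} = 0
g(1) = mex{} = 0
g(2) = mex{} = 0
g(3) = mex{0} = 1
g(4) = mex{0} = 1
g(5) = mex{0} = 1
g(6) = mex{0,1} = 2
g(7) = mex{0,1} = 2
g(8) = mex{0,1} = 2
So g(8) = 2.
Build the Grundy sequence for row C with g(k) = mex{g(k−s) : s ∈ {5, 7}, s ≤ k}:
k:     0  1  2  3  4  5  6  7  8  9
g(k):  0  0  0  0  0  1  1  1  1  1
So g(9) = 1.
The value of a disjunctive sum is the nim-sum of the parts.
Combined value = 14 ⊕ 2 ⊕ 1 = 13.

13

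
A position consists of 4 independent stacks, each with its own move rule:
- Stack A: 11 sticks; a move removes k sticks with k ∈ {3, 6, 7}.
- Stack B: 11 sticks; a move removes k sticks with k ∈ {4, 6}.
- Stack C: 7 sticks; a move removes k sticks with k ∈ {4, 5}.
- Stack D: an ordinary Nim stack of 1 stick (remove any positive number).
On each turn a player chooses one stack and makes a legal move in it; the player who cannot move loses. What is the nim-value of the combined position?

0

Grundy values for stack A (subtraction set {3, 6, 7}):
k:     0  1  2  3  4  5  6  7  8  9 10 11
g(k):  0  0  0  1  1  1  2  2  2  3  0  0
So g(11) = 0.
For stack B, compute g(0), g(1), … with moves {4, 6}:
k:     0  1  2  3  4  5  6  7  8  9 10 11
g(k):  0  0  0  0  1  1  1  1  2  2  0  0
So g(11) = 0.
Grundy values for stack C (subtraction set {4, 5}):
g(0) = mex{} = 0
g(1) = mex{} = 0
g(2) = mex{} = 0
g(3) = mex{} = 0
g(4) = mex{0} = 1
g(5) = mex{0} = 1
g(6) = mex{0} = 1
g(7) = mex{0} = 1
So g(7) = 1.
Stack D is a plain Nim stack of size 1, so its Grundy value is 1.
By the Sprague-Grundy theorem, the Grundy value of a sum of independent games is the XOR of the component values.
Combined value = 0 XOR 0 XOR 1 XOR 1 = 0.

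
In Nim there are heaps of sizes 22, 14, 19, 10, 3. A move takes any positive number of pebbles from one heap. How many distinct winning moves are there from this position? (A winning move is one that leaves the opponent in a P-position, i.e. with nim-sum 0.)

In binary:
  10110  (22)
  01110  (14)
  10011  (19)
  01010  (10)
  00011  (3)
  -----
  00010  (2)
The overall nim-sum is X = 2. A heap of size p has a winning move iff p XOR X < p (reduce it to p XOR X).
  22: 22 XOR 2 = 20 < 22 — winning move (to 20).
  14: 14 XOR 2 = 12 < 14 — winning move (to 12).
  19: 19 XOR 2 = 17 < 19 — winning move (to 17).
  10: 10 XOR 2 = 8 < 10 — winning move (to 8).
  3: 3 XOR 2 = 1 < 3 — winning move (to 1).
That gives 5 winning moves.

5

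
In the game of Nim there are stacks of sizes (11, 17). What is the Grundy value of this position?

Compute the nim-sum pairwise:
11 ⊕ 17 = 26

26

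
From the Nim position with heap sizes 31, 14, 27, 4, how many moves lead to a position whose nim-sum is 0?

3

Bitwise XOR of the heap sizes:
  11111  (31)
  01110  (14)
  11011  (27)
  00100  (4)
  -----
  01110  (14)
The overall nim-sum is X = 14. A heap of size p has a winning move iff p XOR X < p (reduce it to p XOR X).
  31: 31 XOR 14 = 17 < 31 — winning move (to 17).
  14: 14 XOR 14 = 0 < 14 — winning move (to 0).
  27: 27 XOR 14 = 21 < 27 — winning move (to 21).
  4: 4 XOR 14 = 10 ≥ 4 — no move.
That gives 3 winning moves.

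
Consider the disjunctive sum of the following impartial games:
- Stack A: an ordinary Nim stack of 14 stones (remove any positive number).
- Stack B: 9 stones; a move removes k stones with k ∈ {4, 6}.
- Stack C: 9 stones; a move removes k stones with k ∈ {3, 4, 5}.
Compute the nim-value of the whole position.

Stack A is a plain Nim stack of size 14, so its Grundy value is 14.
Build the Grundy sequence for stack B with g(k) = mex{g(k−s) : s ∈ {4, 6}, s ≤ k}:
k:     0  1  2  3  4  5  6  7  8  9
g(k):  0  0  0  0  1  1  1  1  2  2
So g(9) = 2.
Grundy values for stack C (subtraction set {3, 4, 5}):
g(0) = mex{} = 0
g(1) = mex{} = 0
g(2) = mex{} = 0
g(3) = mex{0} = 1
g(4) = mex{0} = 1
g(5) = mex{0} = 1
g(6) = mex{0,1} = 2
g(7) = mex{0,1} = 2
g(8) = mex{1} = 0
g(9) = mex{1,2} = 0
So g(9) = 0.
By the Sprague-Grundy theorem, the Grundy value of a sum of independent games is the XOR of the component values.
Combined value = 14 ⊕ 2 ⊕ 0 = 12.

12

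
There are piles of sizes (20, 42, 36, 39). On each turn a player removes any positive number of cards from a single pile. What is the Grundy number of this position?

61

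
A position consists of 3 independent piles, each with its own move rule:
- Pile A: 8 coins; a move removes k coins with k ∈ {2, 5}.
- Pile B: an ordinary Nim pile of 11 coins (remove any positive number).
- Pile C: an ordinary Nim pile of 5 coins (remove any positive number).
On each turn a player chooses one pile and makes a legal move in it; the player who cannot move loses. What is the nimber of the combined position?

14

For pile A, compute g(0), g(1), … with moves {2, 5}:
k:     0  1  2  3  4  5  6  7  8
g(k):  0  0  1  1  0  2  1  0  0
So g(8) = 0.
Pile B is a plain Nim pile of size 11, so its Grundy value is 11.
Pile C is a plain Nim pile of size 5, so its Grundy value is 5.
By the Sprague-Grundy theorem, the Grundy value of a sum of independent games is the XOR of the component values.
Combined value = 0 ⊕ 11 ⊕ 5 = 14.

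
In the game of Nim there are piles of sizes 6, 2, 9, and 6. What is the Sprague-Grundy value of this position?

Write each in binary and XOR column by column:
  0110  (6)
  0010  (2)
  1001  (9)
  0110  (6)
  ----
  1011  (11)

11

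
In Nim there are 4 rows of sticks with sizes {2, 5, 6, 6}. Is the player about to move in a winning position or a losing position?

Winning position

Compute the nim-sum pairwise:
2 ⊕ 5 = 7
7 ⊕ 6 = 1
1 ⊕ 6 = 7
The nim-sum is 7 ≠ 0, so this is an N-position: the player to move can win.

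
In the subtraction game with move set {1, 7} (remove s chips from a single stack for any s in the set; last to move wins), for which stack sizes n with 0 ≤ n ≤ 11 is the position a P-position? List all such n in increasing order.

Build the Grundy sequence with g(k) = mex{g(k−s) : s ∈ {1, 7}, s ≤ k}:
g(0) = mex{} = 0
g(1) = mex{0} = 1
g(2) = mex{1} = 0
g(3) = mex{0} = 1
g(4) = mex{1} = 0
g(5) = mex{0} = 1
g(6) = mex{1} = 0
g(7) = mex{0} = 1
g(8) = mex{1} = 0
g(9) = mex{0} = 1
g(10) = mex{1} = 0
g(11) = mex{0} = 1
The P-positions (g = 0) in 0..11 are 0, 2, 4, 6, 8, 10.

0, 2, 4, 6, 8, 10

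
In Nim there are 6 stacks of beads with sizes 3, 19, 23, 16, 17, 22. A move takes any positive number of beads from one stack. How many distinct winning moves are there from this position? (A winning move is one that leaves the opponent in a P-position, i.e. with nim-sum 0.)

5

Nim-sum: 3 ⊕ 19 ⊕ 23 ⊕ 16 ⊕ 17 ⊕ 22 = 16.
The overall nim-sum is X = 16. A stack of size p has a winning move iff p XOR X < p (reduce it to p XOR X).
  3: 3 XOR 16 = 19 ≥ 3 — no move.
  19: 19 XOR 16 = 3 < 19 — winning move (to 3).
  23: 23 XOR 16 = 7 < 23 — winning move (to 7).
  16: 16 XOR 16 = 0 < 16 — winning move (to 0).
  17: 17 XOR 16 = 1 < 17 — winning move (to 1).
  22: 22 XOR 16 = 6 < 22 — winning move (to 6).
That gives 5 winning moves.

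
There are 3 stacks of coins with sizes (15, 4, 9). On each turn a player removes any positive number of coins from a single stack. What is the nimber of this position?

2

Nim-sum: 15 ⊕ 4 ⊕ 9 = 2.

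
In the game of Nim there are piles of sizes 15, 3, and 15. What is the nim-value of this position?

3

Bitwise XOR of the heap sizes:
  1111  (15)
  0011  (3)
  1111  (15)
  ----
  0011  (3)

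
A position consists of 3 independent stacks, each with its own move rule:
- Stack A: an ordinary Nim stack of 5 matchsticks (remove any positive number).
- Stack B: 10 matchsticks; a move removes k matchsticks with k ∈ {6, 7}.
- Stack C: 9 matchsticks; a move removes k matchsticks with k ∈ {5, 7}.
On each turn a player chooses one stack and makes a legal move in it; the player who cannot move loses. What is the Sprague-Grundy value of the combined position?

Stack A is a plain Nim stack of size 5, so its Grundy value is 5.
Build the Grundy sequence for stack B with g(k) = mex{g(k−s) : s ∈ {6, 7}, s ≤ k}:
k:     0  1  2  3  4  5  6  7  8  9 10
g(k):  0  0  0  0  0  0  1  1  1  1  1
So g(10) = 1.
Grundy values for stack C (subtraction set {5, 7}):
k:     0  1  2  3  4  5  6  7  8  9
g(k):  0  0  0  0  0  1  1  1  1  1
So g(9) = 1.
By the Sprague-Grundy theorem, the Grundy value of a sum of independent games is the XOR of the component values.
Combined value = 5 ⊕ 1 ⊕ 1 = 5.

5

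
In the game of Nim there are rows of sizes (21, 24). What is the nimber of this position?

13

Nim-sum: 21 ^ 24 = 13.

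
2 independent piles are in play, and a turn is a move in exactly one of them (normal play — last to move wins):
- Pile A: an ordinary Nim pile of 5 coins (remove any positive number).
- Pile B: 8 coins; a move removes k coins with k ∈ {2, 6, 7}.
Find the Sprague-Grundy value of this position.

Pile A is a plain Nim pile of size 5, so its Grundy value is 5.
Grundy values for pile B (subtraction set {2, 6, 7}):
k:     0  1  2  3  4  5  6  7  8
g(k):  0  0  1  1  0  0  1  1  2
So g(8) = 2.
By the Sprague-Grundy theorem, the Grundy value of a sum of independent games is the XOR of the component values.
Combined value = 5 XOR 2 = 7.

7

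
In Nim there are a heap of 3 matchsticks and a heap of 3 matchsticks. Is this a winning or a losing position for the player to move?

Losing position

Nim-sum: 3 ⊕ 3 = 0.
The nim-sum is 0, so this is a P-position: the player to move is in a losing position under optimal play.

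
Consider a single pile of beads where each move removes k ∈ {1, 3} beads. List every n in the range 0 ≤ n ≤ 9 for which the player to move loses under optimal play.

0, 2, 4, 6, 8

Compute g(0), g(1), … for moves {1, 3}:
k:     0  1  2  3  4  5  6  7  8  9
g(k):  0  1  0  1  0  1  0  1  0  1
The P-positions (g = 0) in 0..9 are 0, 2, 4, 6, 8.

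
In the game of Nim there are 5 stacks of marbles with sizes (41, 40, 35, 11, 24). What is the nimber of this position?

In binary:
  101001  (41)
  101000  (40)
  100011  (35)
  001011  (11)
  011000  (24)
  ------
  110001  (49)

49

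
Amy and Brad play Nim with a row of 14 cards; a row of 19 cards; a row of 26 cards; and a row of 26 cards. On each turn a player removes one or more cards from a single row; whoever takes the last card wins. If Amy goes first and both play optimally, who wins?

Amy wins

Write each in binary and XOR column by column:
  01110  (14)
  10011  (19)
  11010  (26)
  11010  (26)
  -----
  11101  (29)
The nim-sum is 29 ≠ 0, so this is an N-position: the player to move can win; Amy has a winning move.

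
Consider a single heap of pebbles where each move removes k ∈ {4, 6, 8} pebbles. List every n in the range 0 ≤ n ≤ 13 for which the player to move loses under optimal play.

Grundy values for subtraction set {4, 6, 8}:
g(0) = mex{} = 0
g(1) = mex{} = 0
g(2) = mex{} = 0
g(3) = mex{} = 0
g(4) = mex{0} = 1
g(5) = mex{0} = 1
g(6) = mex{0} = 1
g(7) = mex{0} = 1
g(8) = mex{0,1} = 2
g(9) = mex{0,1} = 2
g(10) = mex{0,1} = 2
g(11) = mex{0,1} = 2
g(12) = mex{1,2} = 0
g(13) = mex{1,2} = 0
The P-positions (g = 0) in 0..13 are 0, 1, 2, 3, 12, 13.

0, 1, 2, 3, 12, 13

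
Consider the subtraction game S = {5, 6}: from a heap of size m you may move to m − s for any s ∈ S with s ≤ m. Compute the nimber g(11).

Build the Grundy sequence with g(k) = mex{g(k−s) : s ∈ {5, 6}, s ≤ k}:
g(0) = mex{} = 0
g(1) = mex{} = 0
g(2) = mex{} = 0
g(3) = mex{} = 0
g(4) = mex{} = 0
g(5) = mex{0} = 1
g(6) = mex{0} = 1
g(7) = mex{0} = 1
g(8) = mex{0} = 1
g(9) = mex{0} = 1
g(10) = mex{0,1} = 2
g(11) = mex{1} = 0
So g(11) = 0.

0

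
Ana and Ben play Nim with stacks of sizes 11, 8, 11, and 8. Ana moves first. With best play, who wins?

Write each in binary and XOR column by column:
  1011  (11)
  1000  (8)
  1011  (11)
  1000  (8)
  ----
  0000  (0)
The nim-sum is 0, so this is a P-position: the player to move is in a losing position under optimal play; Ana is about to move from it and so loses — Ben wins.

Ben wins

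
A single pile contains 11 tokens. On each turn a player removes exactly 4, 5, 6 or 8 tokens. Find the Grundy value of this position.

2

Grundy values for subtraction set {4, 5, 6, 8}:
k:     0  1  2  3  4  5  6  7  8  9 10 11
g(k):  0  0  0  0  1  1  1  1  2  2  2  2
So g(11) = 2.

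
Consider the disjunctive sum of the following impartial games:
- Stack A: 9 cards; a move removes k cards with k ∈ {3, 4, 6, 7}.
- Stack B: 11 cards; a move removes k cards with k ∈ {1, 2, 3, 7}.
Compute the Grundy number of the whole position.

0

Grundy values for stack A (subtraction set {3, 4, 6, 7}):
k:     0  1  2  3  4  5  6  7  8  9
g(k):  0  0  0  1  1  1  2  2  2  3
So g(9) = 3.
For stack B, compute g(0), g(1), … with moves {1, 2, 3, 7}:
k:     0  1  2  3  4  5  6  7  8  9 10 11
g(k):  0  1  2  3  0  1  2  3  0  1  2  3
So g(11) = 3.
The value of a disjunctive sum is the nim-sum of the parts.
Combined value = 3 XOR 3 = 0.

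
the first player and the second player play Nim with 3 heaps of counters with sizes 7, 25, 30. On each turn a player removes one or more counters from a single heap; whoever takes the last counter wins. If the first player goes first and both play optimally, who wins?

In binary:
  00111  (7)
  11001  (25)
  11110  (30)
  -----
  00000  (0)
The nim-sum is 0, so this is a P-position: the player to move is in a losing position under optimal play; the first player is about to move from it and so loses — the second player wins.

the second player wins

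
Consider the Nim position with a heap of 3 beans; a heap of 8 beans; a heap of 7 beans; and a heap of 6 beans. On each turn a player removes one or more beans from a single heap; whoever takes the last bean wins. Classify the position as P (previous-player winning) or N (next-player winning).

Compute the nim-sum pairwise:
3 XOR 8 = 11
11 XOR 7 = 12
12 XOR 6 = 10
The nim-sum is 10 ≠ 0, so this is an N-position: the player to move can win.

N-position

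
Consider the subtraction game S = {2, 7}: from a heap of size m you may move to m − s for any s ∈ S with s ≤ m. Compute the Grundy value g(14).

0

Compute g(0), g(1), … for moves {2, 7}:
g(0) = mex{} = 0
g(1) = mex{} = 0
g(2) = mex{0} = 1
g(3) = mex{0} = 1
g(4) = mex{1} = 0
g(5) = mex{1} = 0
g(6) = mex{0} = 1
g(7) = mex{0} = 1
g(8) = mex{0,1} = 2
g(9) = mex{1} = 0
g(10) = mex{1,2} = 0
g(11) = mex{0} = 1
g(12) = mex{0} = 1
g(13) = mex{1} = 0
g(14) = mex{1} = 0
So g(14) = 0.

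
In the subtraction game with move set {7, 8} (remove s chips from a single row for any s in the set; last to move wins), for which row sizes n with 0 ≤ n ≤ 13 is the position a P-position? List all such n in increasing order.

0, 1, 2, 3, 4, 5, 6

Compute g(0), g(1), … for moves {7, 8}:
k:     0  1  2  3  4  5  6  7  8  9 10 11 12 13
g(k):  0  0  0  0  0  0  0  1  1  1  1  1  1  1
The P-positions (g = 0) in 0..13 are 0, 1, 2, 3, 4, 5, 6.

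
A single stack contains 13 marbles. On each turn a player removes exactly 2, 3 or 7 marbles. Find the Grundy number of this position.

Compute g(0), g(1), … for moves {2, 3, 7}:
k:     0  1  2  3  4  5  6  7  8  9 10 11 12 13
g(k):  0  0  1  1  2  0  0  1  1  2  0  0  1  1
So g(13) = 1.

1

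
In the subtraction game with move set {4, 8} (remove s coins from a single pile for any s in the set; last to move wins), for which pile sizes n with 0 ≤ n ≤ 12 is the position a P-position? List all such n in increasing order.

0, 1, 2, 3, 12

Grundy values for subtraction set {4, 8}:
g(0) = mex{} = 0
g(1) = mex{} = 0
g(2) = mex{} = 0
g(3) = mex{} = 0
g(4) = mex{0} = 1
g(5) = mex{0} = 1
g(6) = mex{0} = 1
g(7) = mex{0} = 1
g(8) = mex{0,1} = 2
g(9) = mex{0,1} = 2
g(10) = mex{0,1} = 2
g(11) = mex{0,1} = 2
g(12) = mex{1,2} = 0
The P-positions (g = 0) in 0..12 are 0, 1, 2, 3, 12.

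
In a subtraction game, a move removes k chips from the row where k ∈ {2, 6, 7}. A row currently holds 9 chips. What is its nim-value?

0

Build the Grundy sequence with g(k) = mex{g(k−s) : s ∈ {2, 6, 7}, s ≤ k}:
g(0) = mex{} = 0
g(1) = mex{} = 0
g(2) = mex{0} = 1
g(3) = mex{0} = 1
g(4) = mex{1} = 0
g(5) = mex{1} = 0
g(6) = mex{0} = 1
g(7) = mex{0} = 1
g(8) = mex{0,1} = 2
g(9) = mex{1} = 0
So g(9) = 0.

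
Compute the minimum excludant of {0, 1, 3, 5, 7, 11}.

The values 0, 1 are all present; 2 is the first non-negative integer missing from the set.

2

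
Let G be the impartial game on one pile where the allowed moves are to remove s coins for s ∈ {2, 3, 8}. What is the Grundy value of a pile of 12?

1

Build the Grundy sequence with g(k) = mex{g(k−s) : s ∈ {2, 3, 8}, s ≤ k}:
k:     0  1  2  3  4  5  6  7  8  9 10 11 12
g(k):  0  0  1  1  2  0  0  1  1  2  0  0  1
So g(12) = 1.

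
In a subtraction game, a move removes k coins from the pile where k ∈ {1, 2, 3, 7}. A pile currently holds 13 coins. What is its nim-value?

Grundy values for subtraction set {1, 2, 3, 7}:
g(0) = mex{} = 0
g(1) = mex{0} = 1
g(2) = mex{0,1} = 2
g(3) = mex{0,1,2} = 3
g(4) = mex{1,2,3} = 0
g(5) = mex{0,2,3} = 1
g(6) = mex{0,1,3} = 2
g(7) = mex{0,1,2} = 3
g(8) = mex{1,2,3} = 0
g(9) = mex{0,2,3} = 1
g(10) = mex{0,1,3} = 2
g(11) = mex{0,1,2} = 3
g(12) = mex{1,2,3} = 0
g(13) = mex{0,2,3} = 1
So g(13) = 1.

1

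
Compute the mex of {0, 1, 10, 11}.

2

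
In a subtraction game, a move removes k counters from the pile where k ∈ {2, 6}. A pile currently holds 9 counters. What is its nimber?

0

Build the Grundy sequence with g(k) = mex{g(k−s) : s ∈ {2, 6}, s ≤ k}:
k:     0  1  2  3  4  5  6  7  8  9
g(k):  0  0  1  1  0  0  1  1  0  0
So g(9) = 0.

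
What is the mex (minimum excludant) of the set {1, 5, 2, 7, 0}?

3

The values 0, 1, 2 are all present; 3 is the first non-negative integer missing from the set.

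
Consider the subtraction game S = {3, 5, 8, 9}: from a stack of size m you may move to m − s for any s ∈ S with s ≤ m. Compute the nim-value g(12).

0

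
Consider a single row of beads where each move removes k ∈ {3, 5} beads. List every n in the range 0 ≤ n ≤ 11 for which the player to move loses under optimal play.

Build the Grundy sequence with g(k) = mex{g(k−s) : s ∈ {3, 5}, s ≤ k}:
k:     0  1  2  3  4  5  6  7  8  9 10 11
g(k):  0  0  0  1  1  1  2  2  0  0  0  1
The P-positions (g = 0) in 0..11 are 0, 1, 2, 8, 9, 10.

0, 1, 2, 8, 9, 10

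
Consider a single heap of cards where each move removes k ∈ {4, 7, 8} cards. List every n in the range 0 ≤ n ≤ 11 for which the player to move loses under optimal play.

0, 1, 2, 3

Build the Grundy sequence with g(k) = mex{g(k−s) : s ∈ {4, 7, 8}, s ≤ k}:
k:     0  1  2  3  4  5  6  7  8  9 10 11
g(k):  0  0  0  0  1  1  1  1  2  2  2  2
The P-positions (g = 0) in 0..11 are 0, 1, 2, 3.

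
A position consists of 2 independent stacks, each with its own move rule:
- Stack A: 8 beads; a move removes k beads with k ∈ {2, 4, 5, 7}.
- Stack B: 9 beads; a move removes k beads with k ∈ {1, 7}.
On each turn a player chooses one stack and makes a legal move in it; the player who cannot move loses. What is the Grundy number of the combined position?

Grundy values for stack A (subtraction set {2, 4, 5, 7}):
g(0) = mex{} = 0
g(1) = mex{} = 0
g(2) = mex{0} = 1
g(3) = mex{0} = 1
g(4) = mex{0,1} = 2
g(5) = mex{0,1} = 2
g(6) = mex{0,1,2} = 3
g(7) = mex{0,1,2} = 3
g(8) = mex{0,1,2,3} = 4
So g(8) = 4.
For stack B, compute g(0), g(1), … with moves {1, 7}:
k:     0  1  2  3  4  5  6  7  8  9
g(k):  0  1  0  1  0  1  0  1  0  1
So g(9) = 1.
By the Sprague-Grundy theorem, the Grundy value of a sum of independent games is the XOR of the component values.
Combined value = 4 ⊕ 1 = 5.

5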